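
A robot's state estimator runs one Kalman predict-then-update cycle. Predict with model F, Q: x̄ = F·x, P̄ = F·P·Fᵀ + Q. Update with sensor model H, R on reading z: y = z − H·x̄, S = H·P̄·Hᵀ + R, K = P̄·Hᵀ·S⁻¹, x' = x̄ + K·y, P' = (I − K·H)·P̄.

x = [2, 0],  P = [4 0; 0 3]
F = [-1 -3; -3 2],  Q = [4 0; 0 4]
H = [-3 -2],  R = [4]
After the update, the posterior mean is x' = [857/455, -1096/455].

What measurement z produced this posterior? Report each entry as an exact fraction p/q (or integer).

z = [-1]

x̄ = F·x = [-2, -6]
P̄ = F·P·Fᵀ + Q = [35 -6; -6 52]
S = H·P̄·Hᵀ + R = [455]
K = P̄·Hᵀ·S⁻¹ = [-93/455; -86/455]
x' − x̄ = [1767/455, 1634/455] = K·y
y = (KᵀK)⁻¹·Kᵀ·(x' − x̄) = [-19]
z = y + H·x̄ = [-19] + [18] = [-1]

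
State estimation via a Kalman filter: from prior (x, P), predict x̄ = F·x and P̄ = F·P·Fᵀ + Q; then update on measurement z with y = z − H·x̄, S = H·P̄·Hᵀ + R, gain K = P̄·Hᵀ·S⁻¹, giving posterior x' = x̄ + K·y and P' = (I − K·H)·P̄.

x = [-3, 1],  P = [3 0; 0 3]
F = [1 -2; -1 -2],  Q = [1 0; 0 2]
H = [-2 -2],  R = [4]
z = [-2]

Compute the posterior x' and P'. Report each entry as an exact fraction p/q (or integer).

x̄ = F·x = [-5, 1]
P̄ = F·P·Fᵀ + Q = [16 9; 9 17]
y = z − H·x̄ = [-10]
S = H·P̄·Hᵀ + R = [208]
K = P̄·Hᵀ·S⁻¹ = [-25/104; -1/4]
x' = x̄ + K·y = [-135/52, 7/2]
P' = (I − K·H)·P̄ = [207/52 -7/2; -7/2 4]

x' = [-135/52, 7/2]
P' = [207/52 -7/2; -7/2 4]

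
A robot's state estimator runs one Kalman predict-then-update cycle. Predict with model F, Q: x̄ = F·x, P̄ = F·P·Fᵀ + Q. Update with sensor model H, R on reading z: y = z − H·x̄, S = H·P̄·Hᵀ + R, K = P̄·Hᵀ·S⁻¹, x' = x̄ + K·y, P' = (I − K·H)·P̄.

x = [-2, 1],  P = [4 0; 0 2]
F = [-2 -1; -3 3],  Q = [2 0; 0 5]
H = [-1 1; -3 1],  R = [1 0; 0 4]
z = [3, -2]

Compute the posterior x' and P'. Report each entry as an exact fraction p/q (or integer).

x̄ = F·x = [3, 9]
P̄ = F·P·Fᵀ + Q = [20 18; 18 59]
y = z − H·x̄ = [-3, -2]
S = H·P̄·Hᵀ + R = [44 47; 47 135]
K = P̄·Hᵀ·S⁻¹ = [1704/3731 -1754/3731; 5300/3731 -1707/3731]
x' = x̄ + K·y = [9589/3731, 21093/3731]
P' = (I − K·H)·P̄ = [4360/3731 6064/3731; 6064/3731 11364/3731]

x' = [9589/3731, 21093/3731]
P' = [4360/3731 6064/3731; 6064/3731 11364/3731]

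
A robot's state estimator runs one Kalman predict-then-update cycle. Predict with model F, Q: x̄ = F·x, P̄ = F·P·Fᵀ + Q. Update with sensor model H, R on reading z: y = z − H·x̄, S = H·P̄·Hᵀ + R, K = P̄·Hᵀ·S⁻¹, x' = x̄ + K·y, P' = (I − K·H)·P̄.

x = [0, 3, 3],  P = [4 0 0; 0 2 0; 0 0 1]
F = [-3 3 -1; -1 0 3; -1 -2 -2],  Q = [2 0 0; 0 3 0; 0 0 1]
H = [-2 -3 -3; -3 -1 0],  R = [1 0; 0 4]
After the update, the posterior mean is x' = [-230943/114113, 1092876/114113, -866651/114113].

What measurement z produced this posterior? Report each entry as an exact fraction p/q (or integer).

z = [-2, -3]

x̄ = F·x = [6, 9, -12]
P̄ = F·P·Fᵀ + Q = [57 9 2; 9 16 -2; 2 -2 17]
S = H·P̄·Hᵀ + R = [622 501; 501 587]
K = P̄·Hᵀ·S⁻¹ = [3891/114113 -38313/114113; -13677/114113 3314/114113; -26759/114113 22061/114113]
x' − x̄ = [-915621/114113, 65859/114113, 502705/114113] = K·y
y = (KᵀK)⁻¹·Kᵀ·(x' − x̄) = [1, 24]
z = y + H·x̄ = [1, 24] + [-3, -27] = [-2, -3]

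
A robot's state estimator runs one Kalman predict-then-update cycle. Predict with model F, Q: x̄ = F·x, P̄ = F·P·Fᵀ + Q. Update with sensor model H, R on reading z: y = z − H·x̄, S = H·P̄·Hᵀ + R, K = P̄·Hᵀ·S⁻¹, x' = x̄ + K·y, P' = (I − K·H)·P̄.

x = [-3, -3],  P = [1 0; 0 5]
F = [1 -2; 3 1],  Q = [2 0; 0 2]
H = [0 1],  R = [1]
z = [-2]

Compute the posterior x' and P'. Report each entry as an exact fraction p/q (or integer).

x̄ = F·x = [3, -12]
P̄ = F·P·Fᵀ + Q = [23 -7; -7 16]
y = z − H·x̄ = [10]
S = H·P̄·Hᵀ + R = [17]
K = P̄·Hᵀ·S⁻¹ = [-7/17; 16/17]
x' = x̄ + K·y = [-19/17, -44/17]
P' = (I − K·H)·P̄ = [342/17 -7/17; -7/17 16/17]

x' = [-19/17, -44/17]
P' = [342/17 -7/17; -7/17 16/17]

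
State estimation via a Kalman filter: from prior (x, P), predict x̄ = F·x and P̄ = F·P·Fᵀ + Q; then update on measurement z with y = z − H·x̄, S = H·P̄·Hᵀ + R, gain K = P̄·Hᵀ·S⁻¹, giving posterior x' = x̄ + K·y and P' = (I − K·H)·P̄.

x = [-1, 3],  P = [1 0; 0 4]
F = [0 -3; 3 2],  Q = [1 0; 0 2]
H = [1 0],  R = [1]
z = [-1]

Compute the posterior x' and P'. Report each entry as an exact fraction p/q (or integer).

x' = [-23/19, -39/19]
P' = [37/38 -12/19; -12/19 225/19]

x̄ = F·x = [-9, 3]
P̄ = F·P·Fᵀ + Q = [37 -24; -24 27]
y = z − H·x̄ = [8]
S = H·P̄·Hᵀ + R = [38]
K = P̄·Hᵀ·S⁻¹ = [37/38; -12/19]
x' = x̄ + K·y = [-23/19, -39/19]
P' = (I − K·H)·P̄ = [37/38 -12/19; -12/19 225/19]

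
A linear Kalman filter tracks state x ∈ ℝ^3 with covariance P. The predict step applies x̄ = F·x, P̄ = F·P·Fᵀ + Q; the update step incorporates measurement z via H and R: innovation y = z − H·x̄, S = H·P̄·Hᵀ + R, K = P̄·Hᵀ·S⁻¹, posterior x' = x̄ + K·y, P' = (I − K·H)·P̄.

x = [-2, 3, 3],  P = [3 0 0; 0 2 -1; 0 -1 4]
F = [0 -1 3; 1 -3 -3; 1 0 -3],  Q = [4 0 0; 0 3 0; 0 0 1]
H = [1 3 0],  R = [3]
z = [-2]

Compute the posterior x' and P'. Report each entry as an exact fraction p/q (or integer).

x̄ = F·x = [6, -20, -11]
P̄ = F·P·Fᵀ + Q = [48 -24 -39; -24 42 30; -39 30 40]
y = z − H·x̄ = [52]
S = H·P̄·Hᵀ + R = [285]
K = P̄·Hᵀ·S⁻¹ = [-8/95; 34/95; 17/95]
x' = x̄ + K·y = [154/95, -132/95, -161/95]
P' = (I − K·H)·P̄ = [4368/95 -1464/95 -3297/95; -1464/95 522/95 1116/95; -3297/95 1116/95 2933/95]

x' = [154/95, -132/95, -161/95]
P' = [4368/95 -1464/95 -3297/95; -1464/95 522/95 1116/95; -3297/95 1116/95 2933/95]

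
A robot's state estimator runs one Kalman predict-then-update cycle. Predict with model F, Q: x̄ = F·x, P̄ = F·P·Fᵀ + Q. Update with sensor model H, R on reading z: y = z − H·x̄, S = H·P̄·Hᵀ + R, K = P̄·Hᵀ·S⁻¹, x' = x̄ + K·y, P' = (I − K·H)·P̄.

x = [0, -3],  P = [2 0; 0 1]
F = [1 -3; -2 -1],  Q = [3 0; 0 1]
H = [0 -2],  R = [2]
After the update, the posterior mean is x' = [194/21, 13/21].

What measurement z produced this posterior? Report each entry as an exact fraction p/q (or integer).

x̄ = F·x = [9, 3]
P̄ = F·P·Fᵀ + Q = [14 -1; -1 10]
S = H·P̄·Hᵀ + R = [42]
K = P̄·Hᵀ·S⁻¹ = [1/21; -10/21]
x' − x̄ = [5/21, -50/21] = K·y
y = (KᵀK)⁻¹·Kᵀ·(x' − x̄) = [5]
z = y + H·x̄ = [5] + [-6] = [-1]

z = [-1]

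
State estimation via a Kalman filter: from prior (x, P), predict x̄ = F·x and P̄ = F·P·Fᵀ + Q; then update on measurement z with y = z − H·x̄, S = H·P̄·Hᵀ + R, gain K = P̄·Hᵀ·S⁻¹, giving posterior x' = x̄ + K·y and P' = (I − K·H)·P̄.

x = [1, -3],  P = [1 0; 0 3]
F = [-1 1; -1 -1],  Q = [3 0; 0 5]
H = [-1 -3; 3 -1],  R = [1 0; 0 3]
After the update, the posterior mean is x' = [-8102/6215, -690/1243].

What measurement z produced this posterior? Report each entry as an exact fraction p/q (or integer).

x̄ = F·x = [-4, 2]
P̄ = F·P·Fᵀ + Q = [7 -2; -2 9]
S = H·P̄·Hᵀ + R = [77 22; 22 87]
K = P̄·Hᵀ·S⁻¹ = [-593/6215 163/565; -369/1243 -11/113]
x' − x̄ = [16758/6215, -3176/1243] = K·y
y = (KᵀK)⁻¹·Kᵀ·(x' − x̄) = [5, 11]
z = y + H·x̄ = [5, 11] + [-2, -14] = [3, -3]

z = [3, -3]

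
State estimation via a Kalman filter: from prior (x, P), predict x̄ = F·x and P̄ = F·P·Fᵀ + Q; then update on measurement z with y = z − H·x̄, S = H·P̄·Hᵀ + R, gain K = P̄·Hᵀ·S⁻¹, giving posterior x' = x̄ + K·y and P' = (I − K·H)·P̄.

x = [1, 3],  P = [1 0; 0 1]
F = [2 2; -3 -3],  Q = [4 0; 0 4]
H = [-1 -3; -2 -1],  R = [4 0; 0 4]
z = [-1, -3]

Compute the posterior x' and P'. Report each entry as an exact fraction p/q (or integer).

x̄ = F·x = [8, -12]
P̄ = F·P·Fᵀ + Q = [12 -12; -12 22]
y = z − H·x̄ = [-29, 1]
S = H·P̄·Hᵀ + R = [142 6; 6 26]
K = P̄·Hᵀ·S⁻¹ = [87/457 -231/457; -177/457 76/457]
x' = x̄ + K·y = [902/457, -275/457]
P' = (I − K·H)·P̄ = [624/457 -324/457; -324/457 344/457]

x' = [902/457, -275/457]
P' = [624/457 -324/457; -324/457 344/457]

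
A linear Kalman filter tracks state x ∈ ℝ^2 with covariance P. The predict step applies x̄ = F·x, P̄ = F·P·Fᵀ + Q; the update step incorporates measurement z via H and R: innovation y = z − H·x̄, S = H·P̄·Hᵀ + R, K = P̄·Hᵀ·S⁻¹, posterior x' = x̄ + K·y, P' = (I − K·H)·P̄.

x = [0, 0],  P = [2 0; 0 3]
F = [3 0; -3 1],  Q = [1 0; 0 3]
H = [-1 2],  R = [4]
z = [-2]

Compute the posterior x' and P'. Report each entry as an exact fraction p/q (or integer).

x' = [110/191, -132/191]
P' = [604/191 192/191; 192/191 228/191]

x̄ = F·x = [0, 0]
P̄ = F·P·Fᵀ + Q = [19 -18; -18 24]
y = z − H·x̄ = [-2]
S = H·P̄·Hᵀ + R = [191]
K = P̄·Hᵀ·S⁻¹ = [-55/191; 66/191]
x' = x̄ + K·y = [110/191, -132/191]
P' = (I − K·H)·P̄ = [604/191 192/191; 192/191 228/191]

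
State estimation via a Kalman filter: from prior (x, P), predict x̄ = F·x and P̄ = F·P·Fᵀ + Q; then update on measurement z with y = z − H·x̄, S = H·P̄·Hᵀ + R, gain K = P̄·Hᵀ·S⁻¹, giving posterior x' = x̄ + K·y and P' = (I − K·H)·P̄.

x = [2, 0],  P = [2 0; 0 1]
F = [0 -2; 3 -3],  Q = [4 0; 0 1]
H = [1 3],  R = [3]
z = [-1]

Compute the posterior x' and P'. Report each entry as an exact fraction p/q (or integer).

x̄ = F·x = [0, 6]
P̄ = F·P·Fᵀ + Q = [8 6; 6 28]
y = z − H·x̄ = [-19]
S = H·P̄·Hᵀ + R = [299]
K = P̄·Hᵀ·S⁻¹ = [2/23; 90/299]
x' = x̄ + K·y = [-38/23, 84/299]
P' = (I − K·H)·P̄ = [132/23 -42/23; -42/23 272/299]

x' = [-38/23, 84/299]
P' = [132/23 -42/23; -42/23 272/299]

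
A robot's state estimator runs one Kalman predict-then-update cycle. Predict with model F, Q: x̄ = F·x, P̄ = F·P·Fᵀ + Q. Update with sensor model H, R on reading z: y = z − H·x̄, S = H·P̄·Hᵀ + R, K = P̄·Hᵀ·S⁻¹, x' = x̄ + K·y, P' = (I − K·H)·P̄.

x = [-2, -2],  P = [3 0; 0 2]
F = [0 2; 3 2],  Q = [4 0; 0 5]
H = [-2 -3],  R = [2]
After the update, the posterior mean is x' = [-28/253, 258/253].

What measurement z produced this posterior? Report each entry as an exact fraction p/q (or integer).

x̄ = F·x = [-4, -10]
P̄ = F·P·Fᵀ + Q = [12 8; 8 40]
S = H·P̄·Hᵀ + R = [506]
K = P̄·Hᵀ·S⁻¹ = [-24/253; -68/253]
x' − x̄ = [984/253, 2788/253] = K·y
y = (KᵀK)⁻¹·Kᵀ·(x' − x̄) = [-41]
z = y + H·x̄ = [-41] + [38] = [-3]

z = [-3]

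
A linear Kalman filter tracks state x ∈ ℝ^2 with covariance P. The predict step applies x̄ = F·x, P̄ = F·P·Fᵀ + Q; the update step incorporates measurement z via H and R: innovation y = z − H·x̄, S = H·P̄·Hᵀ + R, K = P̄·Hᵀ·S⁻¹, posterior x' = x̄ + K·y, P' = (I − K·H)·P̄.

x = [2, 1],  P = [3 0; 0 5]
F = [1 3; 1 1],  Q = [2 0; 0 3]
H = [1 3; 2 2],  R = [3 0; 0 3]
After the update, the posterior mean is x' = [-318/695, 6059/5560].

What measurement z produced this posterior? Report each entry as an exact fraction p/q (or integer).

z = [3, 1]

x̄ = F·x = [5, 3]
P̄ = F·P·Fᵀ + Q = [50 18; 18 11]
S = H·P̄·Hᵀ + R = [260 310; 310 391]
K = P̄·Hᵀ·S⁻¹ = [-187/695 78/139; 1961/5560 -73/556]
x' − x̄ = [-3793/695, -10621/5560] = K·y
y = (KᵀK)⁻¹·Kᵀ·(x' − x̄) = [-11, -15]
z = y + H·x̄ = [-11, -15] + [14, 16] = [3, 1]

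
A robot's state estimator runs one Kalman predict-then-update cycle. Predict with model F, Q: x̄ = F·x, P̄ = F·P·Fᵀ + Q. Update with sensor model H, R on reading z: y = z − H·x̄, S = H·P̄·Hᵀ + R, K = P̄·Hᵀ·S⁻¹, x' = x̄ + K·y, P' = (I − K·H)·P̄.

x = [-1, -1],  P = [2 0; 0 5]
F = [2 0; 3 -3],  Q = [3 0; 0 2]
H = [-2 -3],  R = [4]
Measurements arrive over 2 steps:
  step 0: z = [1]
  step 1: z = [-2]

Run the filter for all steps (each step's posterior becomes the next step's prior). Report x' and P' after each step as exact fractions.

step 0: x̄ = F·x = [-2, 0]
step 0: P̄ = F·P·Fᵀ + Q = [11 12; 12 65]
step 0: y = z − H·x̄ = [-3]
step 0: S = H·P̄·Hᵀ + R = [777]
step 0: K = P̄·Hᵀ·S⁻¹ = [-58/777; -73/259]
step 0: x' = x̄ + K·y = [-460/259, 219/259]
step 0: P' = (I − K·H)·P̄ = [5183/777 -1126/259; -1126/259 848/259]
step 1: x̄ = F·x = [-920/259, -291/37]
step 1: P̄ = F·P·Fᵀ + Q = [23063/777 2446/37; 2446/37 6281/37]
step 1: y = z − H·x̄ = [-8469/259]
step 1: S = H·P̄·Hᵀ + R = [1898861/777]
step 1: K = P̄·Hᵀ·S⁻¹ = [-200224/1898861; -498435/1898861]
step 1: x' = x̄ + K·y = [-197896/1898861, 1363962/1898861]
step 1: P' = (I − K·H)·P̄ = [4766771/1898861 -2910882/1898861; -2910882/1898861 2605168/1898861]

step 0: x' = [-460/259, 219/259], P' = [5183/777 -1126/259; -1126/259 848/259]
step 1: x' = [-197896/1898861, 1363962/1898861], P' = [4766771/1898861 -2910882/1898861; -2910882/1898861 2605168/1898861]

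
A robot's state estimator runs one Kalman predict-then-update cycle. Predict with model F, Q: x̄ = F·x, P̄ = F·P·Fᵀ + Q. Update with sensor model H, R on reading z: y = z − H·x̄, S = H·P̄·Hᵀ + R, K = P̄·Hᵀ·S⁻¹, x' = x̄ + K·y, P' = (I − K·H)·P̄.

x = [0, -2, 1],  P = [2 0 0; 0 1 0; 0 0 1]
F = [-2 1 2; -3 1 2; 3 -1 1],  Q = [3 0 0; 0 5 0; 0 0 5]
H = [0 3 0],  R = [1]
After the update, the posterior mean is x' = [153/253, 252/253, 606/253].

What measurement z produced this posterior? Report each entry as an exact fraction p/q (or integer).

x̄ = F·x = [0, 0, 3]
P̄ = F·P·Fᵀ + Q = [16 17 -11; 17 28 -17; -11 -17 25]
S = H·P̄·Hᵀ + R = [253]
K = P̄·Hᵀ·S⁻¹ = [51/253; 84/253; -51/253]
x' − x̄ = [153/253, 252/253, -153/253] = K·y
y = (KᵀK)⁻¹·Kᵀ·(x' − x̄) = [3]
z = y + H·x̄ = [3] + [0] = [3]

z = [3]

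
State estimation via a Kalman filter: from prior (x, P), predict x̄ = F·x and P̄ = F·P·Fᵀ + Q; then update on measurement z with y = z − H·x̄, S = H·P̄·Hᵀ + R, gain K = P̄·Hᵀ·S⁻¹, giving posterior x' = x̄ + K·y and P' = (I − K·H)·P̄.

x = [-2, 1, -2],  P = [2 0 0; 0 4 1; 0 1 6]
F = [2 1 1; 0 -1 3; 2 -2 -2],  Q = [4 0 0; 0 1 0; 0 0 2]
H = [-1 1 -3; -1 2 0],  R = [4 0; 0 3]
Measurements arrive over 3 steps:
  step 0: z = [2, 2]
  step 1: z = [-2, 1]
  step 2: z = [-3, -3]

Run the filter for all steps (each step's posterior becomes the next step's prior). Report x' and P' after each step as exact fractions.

step 0: x̄ = F·x = [-5, -7, -2]
step 0: P̄ = F·P·Fᵀ + Q = [24 16 -16; 16 53 -32; -16 -32 58]
step 0: y = z − H·x̄ = [-2, 11]
step 0: S = H·P̄·Hᵀ + R = [667 226; 226 175]
step 0: K = P̄·Hᵀ·S⁻¹ = [5192/65649 -3704/65649; 2935/65649 29972/65649; -22402/65649 10924/65649]
step 0: x' = x̄ + K·y = [-379373/65649, -135721/65649, 33670/65649]
step 0: P' = (I − K·H)·P̄ = [1397528/65649 693208/65649 -241696/65649; 693208/65649 391562/65649 -104462/65649; -241696/65649 -104462/65649 75614/65649]
step 1: x̄ = F·x = [-860797/65649, 236731/65649, -554644/65649]
step 1: P̄ = F·P·Fᵀ + Q = [7917008/65649 -3210236/65649 4170584/65649; -3210236/65649 1764509/65649 -2089304/65649; 4170584/65649 -2089304/65649 3142322/65649]
step 1: y = z − H·x̄ = [-2892758/65649, -422870/21883]
step 1: S = H·P̄·Hᵀ + R = [82204811/65649 15374770/21883; 15374770/21883 9337645/21883]
step 1: K = P̄·Hᵀ·S⁻¹ = [-2715308/534192613 -268937696/534192613; 12479639/534192613 539830076/2670963065; -165529106/534192613 566673772/2670963065]
step 1: x' = x̄ + K·y = [-1687757913/534192613, -709948219/534192613, 590585008/534192613]
step 1: P' = (I − K·H)·P̄ = [4708848544/534192613 1951017728/534192613 -915656528/534192613; 1951017728/534192613 5687289434/2670963065 -1439130662/2670963065; -915656528/534192613 -1439130662/2670963065 2149911366/2670963065]
step 2: x̄ = F·x = [-3494879037/534192613, 2481703243/534192613, -3136789404/534192613]
step 2: P̄ = F·P·Fᵀ + Q = [130526986616/2670963065 -9819137956/534192613 73905479928/2670963065; -9819137956/534192613 7268447753/534192613 -8549647960/534192613; 73905479928/2670963065 -8549647960/534192613 77940206914/2670963065]
step 2: y = z − H·x̄ = [-16989528331/534192613, -10060863362/534192613]
step 2: S = H·P̄·Hᵀ + R = [335425727559/534192613 165740882414/534192613; 165740882414/534192613 480291589991/2670963065]
step 2: K = P̄·Hᵀ·S⁻¹ = [-1205513886124/44463279570553 -19093721757928/44463279570553; 640299675043/44463279570553 10169085949620/44463279570553; -13565433216474/44463279570553 8649330019756/44463279570553]
step 2: x' = x̄ + K·y = [107052499269363/44463279570553, -5323002511038/44463279570553, 7447950666370/44463279570553]
step 2: P' = (I − K·H)·P̄ = [356707731230600/44463279570553 149713282978408/44463279570553 -67390797569232/44463279570553; 149713282978408/44463279570553 90110270413634/44463279570553 -20721403754982/44463279570553; -67390797569232/44463279570553 -20721403754982/44463279570553 33643708893382/44463279570553]

step 0: x' = [-379373/65649, -135721/65649, 33670/65649], P' = [1397528/65649 693208/65649 -241696/65649; 693208/65649 391562/65649 -104462/65649; -241696/65649 -104462/65649 75614/65649]
step 1: x' = [-1687757913/534192613, -709948219/534192613, 590585008/534192613], P' = [4708848544/534192613 1951017728/534192613 -915656528/534192613; 1951017728/534192613 5687289434/2670963065 -1439130662/2670963065; -915656528/534192613 -1439130662/2670963065 2149911366/2670963065]
step 2: x' = [107052499269363/44463279570553, -5323002511038/44463279570553, 7447950666370/44463279570553], P' = [356707731230600/44463279570553 149713282978408/44463279570553 -67390797569232/44463279570553; 149713282978408/44463279570553 90110270413634/44463279570553 -20721403754982/44463279570553; -67390797569232/44463279570553 -20721403754982/44463279570553 33643708893382/44463279570553]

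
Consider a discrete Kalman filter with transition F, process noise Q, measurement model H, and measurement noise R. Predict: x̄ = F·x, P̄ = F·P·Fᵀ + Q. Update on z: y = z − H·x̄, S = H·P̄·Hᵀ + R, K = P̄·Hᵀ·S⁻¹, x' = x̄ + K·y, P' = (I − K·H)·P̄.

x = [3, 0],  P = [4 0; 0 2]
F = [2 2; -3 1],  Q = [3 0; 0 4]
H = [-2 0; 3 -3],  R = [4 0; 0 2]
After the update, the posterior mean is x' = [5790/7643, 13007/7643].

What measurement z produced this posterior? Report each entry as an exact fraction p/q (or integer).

x̄ = F·x = [6, -9]
P̄ = F·P·Fᵀ + Q = [27 -20; -20 42]
S = H·P̄·Hᵀ + R = [112 -282; -282 983]
K = P̄·Hᵀ·S⁻¹ = [-3330/7643 141/7643; -3283/7643 -2388/7643]
x' − x̄ = [-40068/7643, 81794/7643] = K·y
y = (KᵀK)⁻¹·Kᵀ·(x' − x̄) = [10, -48]
z = y + H·x̄ = [10, -48] + [-12, 45] = [-2, -3]

z = [-2, -3]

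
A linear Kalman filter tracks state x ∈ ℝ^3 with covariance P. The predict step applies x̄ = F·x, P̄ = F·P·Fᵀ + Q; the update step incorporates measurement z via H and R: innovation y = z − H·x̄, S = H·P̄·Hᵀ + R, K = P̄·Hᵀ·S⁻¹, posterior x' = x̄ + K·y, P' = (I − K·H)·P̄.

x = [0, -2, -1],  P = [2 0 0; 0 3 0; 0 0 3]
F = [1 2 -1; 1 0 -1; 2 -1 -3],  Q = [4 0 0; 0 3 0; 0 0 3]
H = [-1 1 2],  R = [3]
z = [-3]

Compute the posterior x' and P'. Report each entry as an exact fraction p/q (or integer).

x' = [-298/105, -283/210, -223/105]
P' = [2203/105 554/105 823/105; 554/105 839/210 89/105; 823/105 89/105 433/105]

x̄ = F·x = [-3, 1, 5]
P̄ = F·P·Fᵀ + Q = [21 5 7; 5 8 13; 7 13 41]
y = z − H·x̄ = [-17]
S = H·P̄·Hᵀ + R = [210]
K = P̄·Hᵀ·S⁻¹ = [-1/105; 29/210; 44/105]
x' = x̄ + K·y = [-298/105, -283/210, -223/105]
P' = (I − K·H)·P̄ = [2203/105 554/105 823/105; 554/105 839/210 89/105; 823/105 89/105 433/105]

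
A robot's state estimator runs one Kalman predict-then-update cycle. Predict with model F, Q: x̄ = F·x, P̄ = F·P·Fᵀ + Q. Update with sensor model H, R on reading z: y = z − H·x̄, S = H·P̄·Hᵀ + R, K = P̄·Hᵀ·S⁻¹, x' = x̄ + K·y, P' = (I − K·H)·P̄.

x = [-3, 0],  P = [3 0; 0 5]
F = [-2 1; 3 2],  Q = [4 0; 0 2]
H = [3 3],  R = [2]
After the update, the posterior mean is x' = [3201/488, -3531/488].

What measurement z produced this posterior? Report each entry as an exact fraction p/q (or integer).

z = [-2]

x̄ = F·x = [6, -9]
P̄ = F·P·Fᵀ + Q = [21 -8; -8 49]
S = H·P̄·Hᵀ + R = [488]
K = P̄·Hᵀ·S⁻¹ = [39/488; 123/488]
x' − x̄ = [273/488, 861/488] = K·y
y = (KᵀK)⁻¹·Kᵀ·(x' − x̄) = [7]
z = y + H·x̄ = [7] + [-9] = [-2]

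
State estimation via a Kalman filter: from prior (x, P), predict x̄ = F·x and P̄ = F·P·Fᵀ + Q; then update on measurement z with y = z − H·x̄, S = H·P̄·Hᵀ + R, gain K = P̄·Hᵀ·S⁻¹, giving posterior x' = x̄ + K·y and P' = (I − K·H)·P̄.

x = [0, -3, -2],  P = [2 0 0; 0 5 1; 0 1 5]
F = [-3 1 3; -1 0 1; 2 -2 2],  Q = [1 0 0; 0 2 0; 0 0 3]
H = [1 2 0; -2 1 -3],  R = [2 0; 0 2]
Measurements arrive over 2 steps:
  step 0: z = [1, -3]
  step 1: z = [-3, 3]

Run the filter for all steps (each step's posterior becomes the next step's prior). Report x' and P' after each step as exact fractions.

step 0: x' = [-26338/36339, 56843/72678, 42395/24226], P' = [165028/36339 -61171/36339 -43437/12113; -61171/36339 75533/72678 35599/24226; -43437/12113 35599/24226 75099/24226]
step 1: x' = [-4178871889/1723876361, -582801258/1723876361, 1023501105/1723876361], P' = [5456201682/1723876361 -1819580170/1723876361 -4111806054/1723876361; -1819580170/1723876361 1300277763/1723876361 1593581347/1723876361; -4111806054/1723876361 1593581347/1723876361 3536353673/1723876361]

step 0: x̄ = F·x = [-9, -2, 2]
step 0: P̄ = F·P·Fᵀ + Q = [75 22 4; 22 9 4; 4 4 43]
step 0: y = z − H·x̄ = [14, -13]
step 0: S = H·P̄·Hᵀ + R = [201 -234; -234 634]
step 0: K = P̄·Hᵀ·S⁻¹ = [21343/36339 -49/12113; 7181/36339 -29/24226; -3919/12113 -7975/24226]
step 0: x' = x̄ + K·y = [-26338/36339, 56843/72678, 42395/24226]
step 0: P' = (I − K·H)·P̄ = [165028/36339 -61171/36339 -43437/12113; -61171/36339 75533/72678 35599/24226; -43437/12113 35599/24226 75099/24226]
step 1: x̄ = F·x = [298213/36339, 179861/72678, 17666/36339]
step 1: P̄ = F·P·Fᵀ + Q = [5606209/36339 1729465/36339 -1092772/36339; 1729465/36339 1221953/72678 -333898/36339; -1092772/36339 -333898/36339 390481/36339]
step 1: y = z − H·x̄ = [-195697/12113, 1337021/72678]
step 1: S = H·P̄·Hᵀ + R = [5013551/12113 -3299052/12113; -3299052/12113 17190167/72678]
step 1: K = P̄·Hᵀ·S⁻¹ = [908520671/1723876361 -198282686/1723876361; 390487678/1723876361 79347031/1723876361; -462321680/1723876361 -395933782/1723876361]
step 1: x' = x̄ + K·y = [-4178871889/1723876361, -582801258/1723876361, 1023501105/1723876361]
step 1: P' = (I − K·H)·P̄ = [5456201682/1723876361 -1819580170/1723876361 -4111806054/1723876361; -1819580170/1723876361 1300277763/1723876361 1593581347/1723876361; -4111806054/1723876361 1593581347/1723876361 3536353673/1723876361]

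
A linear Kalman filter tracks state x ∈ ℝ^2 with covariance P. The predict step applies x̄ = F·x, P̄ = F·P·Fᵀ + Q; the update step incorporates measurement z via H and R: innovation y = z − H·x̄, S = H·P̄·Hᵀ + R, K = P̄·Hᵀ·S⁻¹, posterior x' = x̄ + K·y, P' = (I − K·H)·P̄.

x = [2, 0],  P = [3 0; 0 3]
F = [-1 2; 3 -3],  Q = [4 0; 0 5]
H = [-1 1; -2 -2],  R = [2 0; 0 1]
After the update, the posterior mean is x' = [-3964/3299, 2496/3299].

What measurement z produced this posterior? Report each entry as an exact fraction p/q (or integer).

x̄ = F·x = [-2, 6]
P̄ = F·P·Fᵀ + Q = [19 -27; -27 59]
S = H·P̄·Hᵀ + R = [134 -80; -80 97]
K = P̄·Hᵀ·S⁻¹ = [-1591/3299 -768/3299; 1611/3299 -848/3299]
x' − x̄ = [2634/3299, -17298/3299] = K·y
y = (KᵀK)⁻¹·Kᵀ·(x' − x̄) = [-6, 9]
z = y + H·x̄ = [-6, 9] + [8, -8] = [2, 1]

z = [2, 1]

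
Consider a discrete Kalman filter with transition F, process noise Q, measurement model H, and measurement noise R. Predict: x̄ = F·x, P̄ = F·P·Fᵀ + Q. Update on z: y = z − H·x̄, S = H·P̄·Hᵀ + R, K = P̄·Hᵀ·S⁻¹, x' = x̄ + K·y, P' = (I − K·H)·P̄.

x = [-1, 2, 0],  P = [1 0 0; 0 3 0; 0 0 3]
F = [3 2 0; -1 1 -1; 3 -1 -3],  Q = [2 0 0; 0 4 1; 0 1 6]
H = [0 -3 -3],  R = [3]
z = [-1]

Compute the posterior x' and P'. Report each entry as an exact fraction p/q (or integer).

x' = [235/193, 684/193, -622/193]
P' = [4331/193 309/193 -303/193; 309/193 1448/193 -1433/193; -303/193 -1433/193 1482/193]

x̄ = F·x = [1, 3, -5]
P̄ = F·P·Fᵀ + Q = [23 3 3; 3 11 4; 3 4 45]
y = z − H·x̄ = [-7]
S = H·P̄·Hᵀ + R = [579]
K = P̄·Hᵀ·S⁻¹ = [-6/193; -15/193; -49/193]
x' = x̄ + K·y = [235/193, 684/193, -622/193]
P' = (I − K·H)·P̄ = [4331/193 309/193 -303/193; 309/193 1448/193 -1433/193; -303/193 -1433/193 1482/193]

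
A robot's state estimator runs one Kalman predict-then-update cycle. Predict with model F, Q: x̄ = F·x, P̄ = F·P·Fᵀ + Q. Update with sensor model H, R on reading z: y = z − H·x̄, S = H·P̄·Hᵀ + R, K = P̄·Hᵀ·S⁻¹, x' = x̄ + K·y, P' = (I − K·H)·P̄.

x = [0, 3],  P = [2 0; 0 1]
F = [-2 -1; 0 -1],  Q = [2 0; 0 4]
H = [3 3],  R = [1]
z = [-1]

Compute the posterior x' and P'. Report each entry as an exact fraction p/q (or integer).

x̄ = F·x = [-3, -3]
P̄ = F·P·Fᵀ + Q = [11 1; 1 5]
y = z − H·x̄ = [17]
S = H·P̄·Hᵀ + R = [163]
K = P̄·Hᵀ·S⁻¹ = [36/163; 18/163]
x' = x̄ + K·y = [123/163, -183/163]
P' = (I − K·H)·P̄ = [497/163 -485/163; -485/163 491/163]

x' = [123/163, -183/163]
P' = [497/163 -485/163; -485/163 491/163]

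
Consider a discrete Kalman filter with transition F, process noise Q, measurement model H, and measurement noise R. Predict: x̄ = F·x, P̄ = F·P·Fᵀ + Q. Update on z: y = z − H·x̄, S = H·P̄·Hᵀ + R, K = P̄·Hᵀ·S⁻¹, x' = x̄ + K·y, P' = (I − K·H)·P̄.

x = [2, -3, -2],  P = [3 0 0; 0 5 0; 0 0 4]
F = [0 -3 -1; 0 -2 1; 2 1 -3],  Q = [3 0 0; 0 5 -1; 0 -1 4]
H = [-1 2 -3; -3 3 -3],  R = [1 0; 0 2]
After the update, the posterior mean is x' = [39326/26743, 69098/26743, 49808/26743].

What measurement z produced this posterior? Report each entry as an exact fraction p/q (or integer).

x̄ = F·x = [11, 4, 7]
P̄ = F·P·Fᵀ + Q = [52 26 -3; 26 29 -23; -3 -23 57]
S = H·P̄·Hᵀ + R = [836 918; 918 1136]
K = P̄·Hᵀ·S⁻¹ = [36783/53486 -32973/53486; 10783/26743 -13755/53486; -15523/53486 834/26743]
x' − x̄ = [-254847/26743, -37874/26743, -137393/26743] = K·y
y = (KᵀK)⁻¹·Kᵀ·(x' − x̄) = [22, 40]
z = y + H·x̄ = [22, 40] + [-24, -42] = [-2, -2]

z = [-2, -2]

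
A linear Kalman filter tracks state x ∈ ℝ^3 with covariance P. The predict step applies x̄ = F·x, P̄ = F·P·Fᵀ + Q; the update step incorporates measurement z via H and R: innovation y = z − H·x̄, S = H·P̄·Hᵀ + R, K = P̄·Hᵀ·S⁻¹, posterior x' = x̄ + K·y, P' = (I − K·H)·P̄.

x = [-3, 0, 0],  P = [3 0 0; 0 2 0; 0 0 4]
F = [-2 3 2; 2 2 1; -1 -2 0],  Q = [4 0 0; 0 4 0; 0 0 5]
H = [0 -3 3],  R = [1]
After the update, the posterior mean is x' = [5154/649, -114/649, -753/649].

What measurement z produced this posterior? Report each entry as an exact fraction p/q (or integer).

z = [-3]

x̄ = F·x = [6, -6, 3]
P̄ = F·P·Fᵀ + Q = [50 8 -6; 8 28 -14; -6 -14 16]
S = H·P̄·Hᵀ + R = [649]
K = P̄·Hᵀ·S⁻¹ = [-42/649; -126/649; 90/649]
x' − x̄ = [1260/649, 3780/649, -2700/649] = K·y
y = (KᵀK)⁻¹·Kᵀ·(x' − x̄) = [-30]
z = y + H·x̄ = [-30] + [27] = [-3]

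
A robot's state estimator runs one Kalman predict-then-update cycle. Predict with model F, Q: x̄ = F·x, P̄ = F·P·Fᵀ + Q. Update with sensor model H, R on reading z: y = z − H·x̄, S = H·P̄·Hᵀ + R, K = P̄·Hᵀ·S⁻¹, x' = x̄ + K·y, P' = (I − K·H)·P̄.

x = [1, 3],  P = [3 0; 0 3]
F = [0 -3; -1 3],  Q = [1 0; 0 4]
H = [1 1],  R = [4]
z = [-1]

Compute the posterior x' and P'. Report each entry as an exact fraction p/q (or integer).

x̄ = F·x = [-9, 8]
P̄ = F·P·Fᵀ + Q = [28 -27; -27 34]
y = z − H·x̄ = [0]
S = H·P̄·Hᵀ + R = [12]
K = P̄·Hᵀ·S⁻¹ = [1/12; 7/12]
x' = x̄ + K·y = [-9, 8]
P' = (I − K·H)·P̄ = [335/12 -331/12; -331/12 359/12]

x' = [-9, 8]
P' = [335/12 -331/12; -331/12 359/12]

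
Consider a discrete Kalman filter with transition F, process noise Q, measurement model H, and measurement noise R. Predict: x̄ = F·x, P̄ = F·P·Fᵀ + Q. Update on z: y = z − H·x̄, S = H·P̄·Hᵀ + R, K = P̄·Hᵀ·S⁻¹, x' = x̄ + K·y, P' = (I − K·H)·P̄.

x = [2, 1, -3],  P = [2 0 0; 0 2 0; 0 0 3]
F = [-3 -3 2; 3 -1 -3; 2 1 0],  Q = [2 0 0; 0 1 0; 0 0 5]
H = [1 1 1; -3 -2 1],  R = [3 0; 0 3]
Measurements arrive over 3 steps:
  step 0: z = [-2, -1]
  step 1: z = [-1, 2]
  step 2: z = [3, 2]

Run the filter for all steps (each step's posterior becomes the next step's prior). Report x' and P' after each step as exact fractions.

step 0: x' = [-47371/11695, 61486/11695, -27086/11695], P' = [140478/11695 -188298/11695 32208/11695; -188298/11695 259888/11695 -40018/11695; 32208/11695 -40018/11695 23623/11695]
step 1: x' = [-120092285/45236561, 340870507/135709683, -118234624/135709683], P' = [263608788/45236561 -348239290/45236561 66735988/45236561; -348239290/45236561 489612284/45236561 -75386792/45236561; 66735988/45236561 -75386792/45236561 77577887/45236561]
step 2: x' = [-104349776594/779109511483, 709616333924/2337328534449, 4041539235214/2337328534449], P' = [4378518092310/779109511483 -5775539030334/779109511483 1114562548536/779109511483; -5775539030334/779109511483 8126030800084/779109511483 -1251692815942/779109511483; 1114562548536/779109511483 -1251692815942/779109511483 1328153301901/779109511483]

step 0: x̄ = F·x = [-15, 14, 5]
step 0: P̄ = F·P·Fᵀ + Q = [50 -30 -18; -30 48 10; -18 10 15]
step 0: y = z − H·x̄ = [-6, -23]
step 0: S = H·P̄·Hᵀ + R = [40 -55; -55 368]
step 0: K = P̄·Hᵀ·S⁻¹ = [-5204/11695 -842/2339; 10524/11695 340/2339; 5271/11695 469/2339]
step 0: x' = x̄ + K·y = [-47371/11695, 61486/11695, -27086/11695]
step 0: P' = (I − K·H)·P̄ = [140478/11695 -188298/11695 32208/11695; -188298/11695 259888/11695 -40018/11695; 32208/11695 -40018/11695 23623/11695]
step 1: x̄ = F·x = [-96517/11695, -122341/11695, -33256/11695]
step 1: P̄ = F·P·Fᵀ + Q = [425532/11695 706406/11695 120946/11695; 706406/11695 2058428/11695 321488/11695; 120946/11695 321488/11695 127083/11695]
step 1: y = z − H·x̄ = [240419/11695, -477587/11695]
step 1: S = H·P̄·Hᵀ + R = [4943808/11695 -9361779/11695; -9361779/11695 18690912/11695]
step 1: K = P̄·Hᵀ·S⁻¹ = [-5964838/45236561 -9203932/45236561; 65986202/135709683 -3297830/45236561; 68927083/135709683 9381169/45236561]
step 1: x' = x̄ + K·y = [-120092285/45236561, 340870507/135709683, -118234624/135709683]
step 1: P' = (I − K·H)·P̄ = [263608788/45236561 -348239290/45236561 66735988/45236561; -348239290/45236561 489612284/45236561 -75386792/45236561; 66735988/45236561 -75386792/45236561 77577887/45236561]
step 2: x̄ = F·x = [-178250204/135709683, -1066997200/135709683, -379683203/135709683]
step 2: P̄ = F·P·Fᵀ + Q = [1015276746/45236561 1193658454/45236561 199834398/45236561; 1193658454/45236561 4041396124/45236561 569545602/45236561; 199834398/45236561 569545602/45236561 377273081/45236561]
step 2: y = z − H·x̄ = [2032059656/135709683, -672547481/45236561]
step 2: S = H·P̄·Hᵀ + R = [9495732542/45236561 -17688856073/45236561; -17688856073/45236561 36662770626/45236561]
step 2: K = P̄·Hᵀ·S⁻¹ = [-94152796496/779109511483 -156637889242/779109511483; 366266317936/779109511483 -59045775036/779109511483; 397007678165/779109511483 162617096059/779109511483]
step 2: x' = x̄ + K·y = [-104349776594/779109511483, 709616333924/2337328534449, 4041539235214/2337328534449]
step 2: P' = (I − K·H)·P̄ = [4378518092310/779109511483 -5775539030334/779109511483 1114562548536/779109511483; -5775539030334/779109511483 8126030800084/779109511483 -1251692815942/779109511483; 1114562548536/779109511483 -1251692815942/779109511483 1328153301901/779109511483]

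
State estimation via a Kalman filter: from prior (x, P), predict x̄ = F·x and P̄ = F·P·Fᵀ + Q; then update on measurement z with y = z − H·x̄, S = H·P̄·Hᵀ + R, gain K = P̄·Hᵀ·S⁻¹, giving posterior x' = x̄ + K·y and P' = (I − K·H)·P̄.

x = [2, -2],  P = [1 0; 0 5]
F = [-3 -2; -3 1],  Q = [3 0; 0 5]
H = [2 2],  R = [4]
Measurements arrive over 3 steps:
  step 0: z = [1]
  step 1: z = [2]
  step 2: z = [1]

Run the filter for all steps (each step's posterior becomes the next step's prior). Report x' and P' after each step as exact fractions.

step 0: x' = [451/100, -211/50], P' = [639/50 -304/25; -304/25 313/25]
step 1: x' = [1195/4196, 2703/4196], P' = [10737/2098 -5132/1049; -5132/1049 47531/8392]
step 2: x' = [-6917587/4706060, 9174849/4706060], P' = [12260061/2353030 -11705137/2353030; -11705137/2353030 13486459/2353030]

step 0: x̄ = F·x = [-2, -8]
step 0: P̄ = F·P·Fᵀ + Q = [32 -1; -1 19]
step 0: y = z − H·x̄ = [21]
step 0: S = H·P̄·Hᵀ + R = [200]
step 0: K = P̄·Hᵀ·S⁻¹ = [31/100; 9/50]
step 0: x' = x̄ + K·y = [451/100, -211/50]
step 0: P' = (I − K·H)·P̄ = [639/50 -304/25; -304/25 313/25]
step 1: x̄ = F·x = [-509/100, -71/4]
step 1: P̄ = F·P·Fᵀ + Q = [1109/50 107/2; 107/2 411/2]
step 1: y = z − H·x̄ = [1192/25]
step 1: S = H·P̄·Hᵀ + R = [33568/25]
step 1: K = P̄·Hᵀ·S⁻¹ = [473/4196; 6475/16784]
step 1: x' = x̄ + K·y = [1195/4196, 2703/4196]
step 1: P' = (I − K·H)·P̄ = [10737/2098 -5132/1049; -5132/1049 47531/8392]
step 2: x̄ = F·x = [-8991/4196, -441/2098]
step 2: P̄ = F·P·Fᵀ + Q = [13645/1049 84151/4196; 84151/4196 722359/8392]
step 2: y = z − H·x̄ = [11971/2098]
step 2: S = H·P̄·Hᵀ + R = [1176515/2098]
step 2: K = P̄·Hᵀ·S⁻¹ = [138731/1176515; 890661/2353030]
step 2: x' = x̄ + K·y = [-6917587/4706060, 9174849/4706060]
step 2: P' = (I − K·H)·P̄ = [12260061/2353030 -11705137/2353030; -11705137/2353030 13486459/2353030]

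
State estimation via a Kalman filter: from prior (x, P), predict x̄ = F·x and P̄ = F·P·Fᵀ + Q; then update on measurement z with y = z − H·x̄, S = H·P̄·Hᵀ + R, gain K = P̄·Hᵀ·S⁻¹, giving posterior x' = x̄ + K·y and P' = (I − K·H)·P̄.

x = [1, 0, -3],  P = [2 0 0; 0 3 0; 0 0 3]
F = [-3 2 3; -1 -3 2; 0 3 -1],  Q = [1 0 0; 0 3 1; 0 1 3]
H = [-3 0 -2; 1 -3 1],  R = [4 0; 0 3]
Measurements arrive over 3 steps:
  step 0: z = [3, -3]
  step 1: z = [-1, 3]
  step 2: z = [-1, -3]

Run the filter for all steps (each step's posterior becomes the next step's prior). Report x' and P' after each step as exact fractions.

step 0: x' = [-418563/329695, 39103/65939, 84756/329695], P' = [764616/329695 -2516/65939 -933402/329695; -2516/65939 25572/65939 18290/65939; -933402/329695 18290/65939 1406859/329695]
step 1: x' = [-9046647537/35436936113, -29407552862/35436936113, 33468757044/35436936113], P' = [82223821076/35436936113 -1499270810/35436936113 -99403933976/35436936113; -1499270810/35436936113 13710761011/35436936113 10099240919/35436936113; -99403933976/35436936113 10099240919/35436936113 148458903164/35436936113]
step 2: x' = [4343465335636679/3749163337102831, 4003090426958182/3749163337102831, -4775628429197897/3749163337102831], P' = [8689282558227964/3749163337102831 -158961484026482/3749163337102831 -10502603365626160/3749163337102831; -158961484026482/3749163337102831 1450560112000414/3749163337102831 1068975169509743/3749163337102831; -10502603365626160/3749163337102831 1068975169509743/3749163337102831 15686392594620328/3749163337102831]

step 0: x̄ = F·x = [-12, -7, 3]
step 0: P̄ = F·P·Fᵀ + Q = [58 6 9; 6 44 -32; 9 -32 33]
step 0: y = z − H·x̄ = [-27, -15]
step 0: S = H·P̄·Hᵀ + R = [766 -423; -423 664]
step 0: K = P̄·Hᵀ·S⁻¹ = [-106761/329695 -43682/329695; -7258/65939 -20314/65939; -3378/329695 66369/329695]
step 0: x' = x̄ + K·y = [-418563/329695, 39103/65939, 84756/329695]
step 0: P' = (I − K·H)·P̄ = [764616/329695 -2516/65939 -933402/329695; -2516/65939 25572/65939 18290/65939; -933402/329695 18290/65939 1406859/329695]
step 1: x̄ = F·x = [1900987/329695, 306/65939, 501789/329695]
step 1: P̄ = F·P·Fᵀ + Q = [38434006/329695 3564630/65939 -5500253/329695; 3564630/65939 2218521/65939 -741475/65939; -5500253/329695 -741475/65939 2997984/329695]
step 1: y = z − H·x̄ = [6376844/329695, -1409101/329695]
step 1: S = H·P̄·Hᵀ + R = [293213734/329695 44367379/329695; 44367379/329695 46559364/329695]
step 1: K = P̄·Hᵀ·S⁻¹ = [-11965898819/35436936113 -4227433490/35436936113; -3925167352/35436936113 -10844104308/35436936113; 323498900/35436936113 6252415477/35436936113]
step 1: x' = x̄ + K·y = [-9046647537/35436936113, -29407552862/35436936113, 33468757044/35436936113]
step 1: P' = (I − K·H)·P̄ = [82223821076/35436936113 -1499270810/35436936113 -99403933976/35436936113; -1499270810/35436936113 13710761011/35436936113 10099240919/35436936113; -99403933976/35436936113 10099240919/35436936113 148458903164/35436936113]
step 2: x̄ = F·x = [68731108019/35436936113, 164206820211/35436936113, -121691415630/35436936113]
step 2: P̄ = F·P·Fᵀ + Q = [4094877450633/35436936113 1888804621665/35436936113 -577135821631/35436936113; 1888804621665/35436936113 1173196311186/35436936113 -388890672589/35436936113; -577135821631/35436936113 -388890672589/35436936113 317571115088/35436936113]
step 2: y = z − H·x̄ = [-72626443316/35436936113, 439269959905/35436936113]
step 2: S = H·P̄·Hᵀ + R = [31340299400929/35436936113 4631802085531/35436936113; 4631802085531/35436936113 4923770837016/35436936113]
step 2: K = P̄·Hᵀ·S⁻¹ = [-1265660235857893/3749163337102831 -445478785106250/3749163337102831; -415266471735010/3749163337102831 -1147222216839327/3749163337102831; 33756226909456/3749163337102831 658954573488313/3749163337102831]
step 2: x' = x̄ + K·y = [4343465335636679/3749163337102831, 4003090426958182/3749163337102831, -4775628429197897/3749163337102831]
step 2: P' = (I − K·H)·P̄ = [8689282558227964/3749163337102831 -158961484026482/3749163337102831 -10502603365626160/3749163337102831; -158961484026482/3749163337102831 1450560112000414/3749163337102831 1068975169509743/3749163337102831; -10502603365626160/3749163337102831 1068975169509743/3749163337102831 15686392594620328/3749163337102831]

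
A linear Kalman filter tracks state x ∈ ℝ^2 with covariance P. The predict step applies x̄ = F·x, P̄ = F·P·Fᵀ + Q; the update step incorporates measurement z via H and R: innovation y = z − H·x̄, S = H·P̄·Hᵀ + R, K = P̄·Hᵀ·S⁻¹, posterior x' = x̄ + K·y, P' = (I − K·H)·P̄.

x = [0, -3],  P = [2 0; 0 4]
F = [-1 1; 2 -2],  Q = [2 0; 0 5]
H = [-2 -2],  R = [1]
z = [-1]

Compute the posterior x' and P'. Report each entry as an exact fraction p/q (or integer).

x' = [-119/53, 148/53]
P' = [360/53 -364/53; -364/53 381/53]

x̄ = F·x = [-3, 6]
P̄ = F·P·Fᵀ + Q = [8 -12; -12 29]
y = z − H·x̄ = [5]
S = H·P̄·Hᵀ + R = [53]
K = P̄·Hᵀ·S⁻¹ = [8/53; -34/53]
x' = x̄ + K·y = [-119/53, 148/53]
P' = (I − K·H)·P̄ = [360/53 -364/53; -364/53 381/53]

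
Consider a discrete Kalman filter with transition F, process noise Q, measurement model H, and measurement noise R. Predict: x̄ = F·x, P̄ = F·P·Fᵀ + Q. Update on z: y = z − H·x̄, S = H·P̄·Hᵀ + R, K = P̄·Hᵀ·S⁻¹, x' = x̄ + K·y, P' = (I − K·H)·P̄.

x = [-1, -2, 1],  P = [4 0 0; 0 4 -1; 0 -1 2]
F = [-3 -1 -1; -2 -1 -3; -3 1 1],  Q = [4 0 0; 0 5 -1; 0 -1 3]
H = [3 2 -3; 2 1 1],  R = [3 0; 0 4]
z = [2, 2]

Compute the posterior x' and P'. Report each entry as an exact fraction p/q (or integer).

x̄ = F·x = [4, 1, 2]
P̄ = F·P·Fᵀ + Q = [44 30 32; 30 37 17; 32 17 43]
y = z − H·x̄ = [-6, -9]
S = H·P̄·Hᵀ + R = [514 306; 306 542]
K = P̄·Hᵀ·S⁻¹ = [1533/46238 11931/46238; 13181/92476 12009/92476; -18701/92476 31715/92476]
x' = x̄ + K·y = [68375/46238, -94691/92476, 11723/92476]
P' = (I − K·H)·P̄ = [48827/23119 -146223/46238 -1361/46238; -146223/46238 563133/92476 69795/92476; -1361/46238 69795/92476 62509/92476]

x' = [68375/46238, -94691/92476, 11723/92476]
P' = [48827/23119 -146223/46238 -1361/46238; -146223/46238 563133/92476 69795/92476; -1361/46238 69795/92476 62509/92476]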